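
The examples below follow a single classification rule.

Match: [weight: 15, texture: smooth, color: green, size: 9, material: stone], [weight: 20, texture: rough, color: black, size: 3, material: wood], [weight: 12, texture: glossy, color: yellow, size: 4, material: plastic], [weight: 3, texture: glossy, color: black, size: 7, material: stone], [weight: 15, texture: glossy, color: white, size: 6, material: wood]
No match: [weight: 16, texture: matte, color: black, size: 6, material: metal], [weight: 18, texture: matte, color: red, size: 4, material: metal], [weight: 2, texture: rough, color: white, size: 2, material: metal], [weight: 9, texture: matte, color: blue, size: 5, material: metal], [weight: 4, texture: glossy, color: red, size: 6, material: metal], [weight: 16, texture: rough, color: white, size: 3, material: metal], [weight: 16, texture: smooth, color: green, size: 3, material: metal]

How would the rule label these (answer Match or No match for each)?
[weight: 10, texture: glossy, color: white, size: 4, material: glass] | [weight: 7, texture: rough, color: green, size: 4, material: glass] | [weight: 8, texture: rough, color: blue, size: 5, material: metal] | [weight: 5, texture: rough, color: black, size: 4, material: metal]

The rule appears to be: material is not metal.
[weight: 10, texture: glossy, color: white, size: 4, material: glass]: Match (material is glass). [weight: 7, texture: rough, color: green, size: 4, material: glass]: Match (material is glass). [weight: 8, texture: rough, color: blue, size: 5, material: metal]: No match (material is metal). [weight: 5, texture: rough, color: black, size: 4, material: metal]: No match (material is metal).

Match, Match, No match, No match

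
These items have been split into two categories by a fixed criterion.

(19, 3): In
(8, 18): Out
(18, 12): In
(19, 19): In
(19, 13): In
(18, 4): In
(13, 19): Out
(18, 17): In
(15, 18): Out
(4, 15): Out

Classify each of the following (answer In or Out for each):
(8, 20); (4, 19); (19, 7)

Out, Out, In

The common property of the 'In' items is: first ≥ 17. No 'Out' item has it.
Out: (8, 20), since first 8.
Out: (4, 19), since first 4.
In: (19, 7), since first 19.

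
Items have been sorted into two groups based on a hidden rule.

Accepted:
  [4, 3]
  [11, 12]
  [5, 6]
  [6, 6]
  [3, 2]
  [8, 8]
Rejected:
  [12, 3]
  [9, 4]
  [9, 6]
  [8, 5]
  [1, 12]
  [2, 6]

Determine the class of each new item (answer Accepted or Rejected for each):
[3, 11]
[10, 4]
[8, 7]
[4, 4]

The common property of the 'Accepted' items is: |first − second| ≤ 1. No 'Rejected' item has it.
[3, 11]: Rejected (|3−11| = 8).
[10, 4]: Rejected (|10−4| = 6).
[8, 7]: Accepted (|8−7| = 1).
[4, 4]: Accepted (|4−4| = 0).

Rejected, Rejected, Accepted, Accepted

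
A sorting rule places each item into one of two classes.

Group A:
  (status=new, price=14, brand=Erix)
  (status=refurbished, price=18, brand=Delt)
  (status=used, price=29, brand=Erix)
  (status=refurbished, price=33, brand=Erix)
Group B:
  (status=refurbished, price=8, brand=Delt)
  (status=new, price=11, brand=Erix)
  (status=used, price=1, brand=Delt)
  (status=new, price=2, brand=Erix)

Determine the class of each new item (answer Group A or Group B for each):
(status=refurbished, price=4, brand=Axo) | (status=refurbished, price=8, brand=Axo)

Rule: price ≥ 14. This holds for each 'Group A' example and fails for each 'Group B' one.
(status=refurbished, price=4, brand=Axo): price = 4, does not pass → Group B.
(status=refurbished, price=8, brand=Axo): price = 8, does not pass → Group B.

Group B, Group B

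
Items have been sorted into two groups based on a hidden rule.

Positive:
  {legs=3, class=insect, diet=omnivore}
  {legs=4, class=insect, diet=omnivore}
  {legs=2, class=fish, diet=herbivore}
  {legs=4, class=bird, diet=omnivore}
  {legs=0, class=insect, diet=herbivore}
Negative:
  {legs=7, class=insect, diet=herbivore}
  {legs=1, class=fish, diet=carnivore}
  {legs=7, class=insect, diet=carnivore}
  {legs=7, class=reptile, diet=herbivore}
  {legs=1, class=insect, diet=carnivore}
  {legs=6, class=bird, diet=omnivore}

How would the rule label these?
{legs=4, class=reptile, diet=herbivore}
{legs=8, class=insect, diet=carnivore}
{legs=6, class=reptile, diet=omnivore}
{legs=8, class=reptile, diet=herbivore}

Every 'Positive' example satisfies: legs ≠ 1 AND legs ≤ 4. None of the 'Negative' examples do.
{legs=4, class=reptile, diet=herbivore}: legs = 4, satisfies this → Positive. {legs=8, class=insect, diet=carnivore}: legs = 8, lacks this property → Negative. {legs=6, class=reptile, diet=omnivore}: legs = 6, lacks this property → Negative. {legs=8, class=reptile, diet=herbivore}: legs = 8, lacks this property → Negative.

Positive, Negative, Negative, Negative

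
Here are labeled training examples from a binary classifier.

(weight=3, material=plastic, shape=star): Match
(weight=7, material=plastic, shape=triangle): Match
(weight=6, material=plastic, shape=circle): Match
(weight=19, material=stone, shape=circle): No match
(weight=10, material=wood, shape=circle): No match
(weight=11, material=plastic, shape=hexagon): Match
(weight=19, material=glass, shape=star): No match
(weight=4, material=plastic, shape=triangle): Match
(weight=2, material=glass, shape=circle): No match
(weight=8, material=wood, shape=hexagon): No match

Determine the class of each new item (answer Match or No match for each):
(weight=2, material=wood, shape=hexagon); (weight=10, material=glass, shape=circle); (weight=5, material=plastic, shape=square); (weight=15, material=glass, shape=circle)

Every 'Match' example satisfies: material is plastic. None of the 'No match' examples do.
(weight=2, material=wood, shape=hexagon): material is wood — lacks this property, so No match.
(weight=10, material=glass, shape=circle): material is glass — lacks this property, so No match.
(weight=5, material=plastic, shape=square): material is plastic — has this property, so Match.
(weight=15, material=glass, shape=circle): material is glass — lacks this property, so No match.

No match, No match, Match, No match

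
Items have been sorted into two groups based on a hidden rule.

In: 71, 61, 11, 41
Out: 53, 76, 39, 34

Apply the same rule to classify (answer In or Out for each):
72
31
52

Out, In, Out

Looking at the examples, the only property every 'In' case has and every 'Out' case lacks is: ends in digit 1.
72 — last digit 2, hence Out. 31 — last digit 1, hence In. 52 — last digit 2, hence Out.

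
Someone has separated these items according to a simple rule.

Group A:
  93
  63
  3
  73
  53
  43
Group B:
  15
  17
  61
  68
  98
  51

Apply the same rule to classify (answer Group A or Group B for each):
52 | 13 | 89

Every 'Group A' example satisfies: ends in digit 3. None of the 'Group B' examples do.
52 → last digit 2 → Group B. 13 → last digit 3 → Group A. 89 → last digit 9 → Group B.

Group B, Group A, Group B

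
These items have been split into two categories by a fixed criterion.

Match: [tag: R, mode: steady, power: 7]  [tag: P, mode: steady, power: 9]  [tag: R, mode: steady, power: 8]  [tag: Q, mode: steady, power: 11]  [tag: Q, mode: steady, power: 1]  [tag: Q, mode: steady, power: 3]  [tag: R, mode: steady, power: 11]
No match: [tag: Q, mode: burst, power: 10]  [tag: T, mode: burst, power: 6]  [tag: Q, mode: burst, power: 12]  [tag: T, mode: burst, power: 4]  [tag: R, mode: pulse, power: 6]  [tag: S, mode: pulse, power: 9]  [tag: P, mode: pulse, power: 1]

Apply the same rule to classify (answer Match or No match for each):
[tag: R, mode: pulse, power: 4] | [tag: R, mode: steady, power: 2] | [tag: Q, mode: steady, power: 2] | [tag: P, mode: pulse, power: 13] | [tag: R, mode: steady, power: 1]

No match, Match, Match, No match, Match

Rule: mode is steady. This holds for each 'Match' example and fails for each 'No match' one.
No match: [tag: R, mode: pulse, power: 4], since mode is pulse. Match: [tag: R, mode: steady, power: 2], since mode is steady. Match: [tag: Q, mode: steady, power: 2], since mode is steady. No match: [tag: P, mode: pulse, power: 13], since mode is pulse. Match: [tag: R, mode: steady, power: 1], since mode is steady.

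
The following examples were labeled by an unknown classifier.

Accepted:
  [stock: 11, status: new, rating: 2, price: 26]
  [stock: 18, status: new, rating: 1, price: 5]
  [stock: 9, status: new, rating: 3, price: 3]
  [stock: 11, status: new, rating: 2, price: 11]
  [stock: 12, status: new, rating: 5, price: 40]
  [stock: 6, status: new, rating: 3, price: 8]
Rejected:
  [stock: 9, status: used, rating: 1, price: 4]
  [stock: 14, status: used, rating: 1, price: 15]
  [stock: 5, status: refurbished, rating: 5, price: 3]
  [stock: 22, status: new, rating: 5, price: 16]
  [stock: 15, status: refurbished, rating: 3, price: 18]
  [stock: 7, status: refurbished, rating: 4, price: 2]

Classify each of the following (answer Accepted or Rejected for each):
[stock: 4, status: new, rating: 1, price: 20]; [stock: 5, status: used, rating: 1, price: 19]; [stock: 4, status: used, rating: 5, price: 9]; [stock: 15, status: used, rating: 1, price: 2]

The pattern is that an item is 'Accepted' exactly when: status is new AND stock ≤ 18.

Accepted, Rejected, Rejected, Rejected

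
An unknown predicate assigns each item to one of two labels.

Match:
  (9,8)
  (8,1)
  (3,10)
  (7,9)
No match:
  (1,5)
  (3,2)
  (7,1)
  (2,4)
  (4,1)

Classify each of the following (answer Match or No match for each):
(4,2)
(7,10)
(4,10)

No match, Match, Match

The pattern is that an item is 'Match' exactly when: sum ≥ 9.
(4,2): 4+2 = 6, doesn't qualify → No match.
(7,10): 7+10 = 17, qualifies → Match.
(4,10): 4+10 = 14, qualifies → Match.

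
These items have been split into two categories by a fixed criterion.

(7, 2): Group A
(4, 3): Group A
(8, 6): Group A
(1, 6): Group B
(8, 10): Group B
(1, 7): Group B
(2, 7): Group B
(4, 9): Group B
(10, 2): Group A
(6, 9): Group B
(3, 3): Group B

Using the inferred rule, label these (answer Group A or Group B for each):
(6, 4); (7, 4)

Group A, Group A

All 'Group A' examples share one property — first > second — and every 'Group B' example lacks it.
(6, 4) → 6 > 4 → Group A.
(7, 4) → 7 > 4 → Group A.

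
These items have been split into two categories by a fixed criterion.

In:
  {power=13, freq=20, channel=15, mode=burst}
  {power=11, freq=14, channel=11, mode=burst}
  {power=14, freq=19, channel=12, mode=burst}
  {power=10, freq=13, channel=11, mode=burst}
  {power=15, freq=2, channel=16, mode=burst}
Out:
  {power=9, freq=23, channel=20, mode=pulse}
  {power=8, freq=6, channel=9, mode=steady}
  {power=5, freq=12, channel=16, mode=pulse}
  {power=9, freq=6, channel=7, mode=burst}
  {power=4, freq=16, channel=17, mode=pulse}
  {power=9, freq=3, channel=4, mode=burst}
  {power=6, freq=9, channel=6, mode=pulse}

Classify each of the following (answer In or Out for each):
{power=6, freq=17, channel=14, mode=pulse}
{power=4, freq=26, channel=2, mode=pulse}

The common property of the 'In' items is: power ≥ 10. No 'Out' item has it.
{power=6, freq=17, channel=14, mode=pulse}: Out (power = 6). {power=4, freq=26, channel=2, mode=pulse}: Out (power = 4).

Out, Out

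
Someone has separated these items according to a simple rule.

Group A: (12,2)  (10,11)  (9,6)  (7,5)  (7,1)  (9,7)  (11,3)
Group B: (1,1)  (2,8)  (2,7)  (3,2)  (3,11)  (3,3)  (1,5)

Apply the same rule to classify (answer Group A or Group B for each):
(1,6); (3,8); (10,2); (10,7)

Group B, Group B, Group A, Group A

A rule that fits every label: first ≥ 5 — true of each 'Group A' example, false of each 'Group B' one.
(1,6) → first 1 → Group B.
(3,8) → first 3 → Group B.
(10,2) → first 10 → Group A.
(10,7) → first 10 → Group A.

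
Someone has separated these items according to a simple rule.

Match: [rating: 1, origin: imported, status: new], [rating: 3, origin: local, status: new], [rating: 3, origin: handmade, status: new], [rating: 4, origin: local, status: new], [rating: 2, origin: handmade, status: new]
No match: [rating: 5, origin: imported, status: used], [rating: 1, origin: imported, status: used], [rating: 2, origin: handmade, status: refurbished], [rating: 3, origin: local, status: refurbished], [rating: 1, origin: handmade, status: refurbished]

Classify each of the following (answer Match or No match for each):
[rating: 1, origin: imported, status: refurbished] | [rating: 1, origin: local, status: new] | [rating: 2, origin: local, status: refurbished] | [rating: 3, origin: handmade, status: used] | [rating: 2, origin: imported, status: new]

No match, Match, No match, No match, Match

A rule that fits every label: status is new — true of each 'Match' example, false of each 'No match' one.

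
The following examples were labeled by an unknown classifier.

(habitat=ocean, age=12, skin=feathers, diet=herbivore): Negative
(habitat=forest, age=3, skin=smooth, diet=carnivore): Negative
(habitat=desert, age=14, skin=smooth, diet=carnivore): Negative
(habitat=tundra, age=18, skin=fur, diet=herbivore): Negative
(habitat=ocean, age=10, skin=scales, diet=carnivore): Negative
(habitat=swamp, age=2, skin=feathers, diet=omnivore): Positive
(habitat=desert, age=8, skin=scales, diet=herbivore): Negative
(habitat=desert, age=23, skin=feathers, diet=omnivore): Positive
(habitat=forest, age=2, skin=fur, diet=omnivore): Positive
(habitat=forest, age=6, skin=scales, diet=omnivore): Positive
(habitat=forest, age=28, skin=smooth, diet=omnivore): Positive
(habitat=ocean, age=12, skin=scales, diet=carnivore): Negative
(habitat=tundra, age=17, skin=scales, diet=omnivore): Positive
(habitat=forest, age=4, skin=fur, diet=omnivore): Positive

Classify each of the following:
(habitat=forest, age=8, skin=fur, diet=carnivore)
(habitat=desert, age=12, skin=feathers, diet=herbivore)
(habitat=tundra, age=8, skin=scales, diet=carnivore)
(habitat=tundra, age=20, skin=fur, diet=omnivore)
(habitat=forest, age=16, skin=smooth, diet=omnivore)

The pattern is that an item is 'Positive' exactly when: diet is omnivore.
(habitat=forest, age=8, skin=fur, diet=carnivore) → diet is carnivore → Negative. (habitat=desert, age=12, skin=feathers, diet=herbivore) → diet is herbivore → Negative. (habitat=tundra, age=8, skin=scales, diet=carnivore) → diet is carnivore → Negative. (habitat=tundra, age=20, skin=fur, diet=omnivore) → diet is omnivore → Positive. (habitat=forest, age=16, skin=smooth, diet=omnivore) → diet is omnivore → Positive.

Negative, Negative, Negative, Positive, Positive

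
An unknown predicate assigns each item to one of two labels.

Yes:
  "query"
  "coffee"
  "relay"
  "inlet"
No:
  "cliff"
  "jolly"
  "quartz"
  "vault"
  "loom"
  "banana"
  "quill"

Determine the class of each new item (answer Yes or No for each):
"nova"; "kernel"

No, Yes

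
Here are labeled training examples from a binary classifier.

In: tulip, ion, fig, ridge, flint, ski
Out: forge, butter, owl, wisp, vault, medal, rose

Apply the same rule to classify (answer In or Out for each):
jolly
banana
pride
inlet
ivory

Out, Out, In, In, In

The distinguishing property — odd length AND contains 'i' — holds for all the 'In' cases and none of the 'Out' cases.
jolly — length 5, no 'i', hence Out. banana — length 6, no 'i', hence Out. pride — length 5, has 'i', hence In. inlet — length 5, has 'i', hence In. ivory — length 5, has 'i', hence In.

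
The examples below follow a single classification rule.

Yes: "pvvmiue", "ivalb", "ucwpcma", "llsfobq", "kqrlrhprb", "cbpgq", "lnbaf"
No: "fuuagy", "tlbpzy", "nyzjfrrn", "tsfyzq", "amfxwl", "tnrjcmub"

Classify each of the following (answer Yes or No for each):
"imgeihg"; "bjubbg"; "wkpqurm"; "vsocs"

Yes, No, Yes, Yes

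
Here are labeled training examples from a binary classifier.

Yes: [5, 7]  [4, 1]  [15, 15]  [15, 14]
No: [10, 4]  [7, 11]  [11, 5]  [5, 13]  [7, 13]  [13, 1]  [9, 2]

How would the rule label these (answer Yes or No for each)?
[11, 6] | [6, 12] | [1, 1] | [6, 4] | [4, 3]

No, No, Yes, Yes, Yes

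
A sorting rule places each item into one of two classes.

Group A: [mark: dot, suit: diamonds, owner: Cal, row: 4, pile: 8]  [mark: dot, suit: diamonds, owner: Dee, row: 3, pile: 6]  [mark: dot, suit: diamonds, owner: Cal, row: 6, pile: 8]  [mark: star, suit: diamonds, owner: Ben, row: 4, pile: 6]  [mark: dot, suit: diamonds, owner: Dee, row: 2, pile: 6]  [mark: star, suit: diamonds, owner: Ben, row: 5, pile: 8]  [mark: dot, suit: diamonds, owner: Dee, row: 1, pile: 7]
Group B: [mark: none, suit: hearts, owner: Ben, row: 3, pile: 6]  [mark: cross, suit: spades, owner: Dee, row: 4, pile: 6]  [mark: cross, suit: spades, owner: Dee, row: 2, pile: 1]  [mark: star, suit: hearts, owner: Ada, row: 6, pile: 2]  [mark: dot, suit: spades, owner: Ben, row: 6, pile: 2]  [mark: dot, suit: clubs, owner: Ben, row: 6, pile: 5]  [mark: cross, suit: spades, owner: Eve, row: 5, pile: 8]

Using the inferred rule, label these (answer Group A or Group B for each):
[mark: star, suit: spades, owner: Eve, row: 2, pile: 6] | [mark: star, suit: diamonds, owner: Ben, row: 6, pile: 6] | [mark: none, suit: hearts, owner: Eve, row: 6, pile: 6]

Group B, Group A, Group B

'Group A' ⟺ suit is diamonds.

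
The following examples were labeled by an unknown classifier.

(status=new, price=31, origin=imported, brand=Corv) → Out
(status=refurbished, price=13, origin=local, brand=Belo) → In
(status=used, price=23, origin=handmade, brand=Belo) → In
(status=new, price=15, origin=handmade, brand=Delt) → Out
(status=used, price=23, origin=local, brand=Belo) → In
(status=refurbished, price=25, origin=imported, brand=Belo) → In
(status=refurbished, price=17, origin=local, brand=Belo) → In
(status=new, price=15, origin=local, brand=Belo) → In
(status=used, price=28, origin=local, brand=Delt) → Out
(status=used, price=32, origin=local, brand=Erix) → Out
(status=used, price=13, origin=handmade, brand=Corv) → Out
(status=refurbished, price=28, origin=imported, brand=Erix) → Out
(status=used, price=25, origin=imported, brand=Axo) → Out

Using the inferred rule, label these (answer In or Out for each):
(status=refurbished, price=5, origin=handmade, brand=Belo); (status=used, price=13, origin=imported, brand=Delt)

In, Out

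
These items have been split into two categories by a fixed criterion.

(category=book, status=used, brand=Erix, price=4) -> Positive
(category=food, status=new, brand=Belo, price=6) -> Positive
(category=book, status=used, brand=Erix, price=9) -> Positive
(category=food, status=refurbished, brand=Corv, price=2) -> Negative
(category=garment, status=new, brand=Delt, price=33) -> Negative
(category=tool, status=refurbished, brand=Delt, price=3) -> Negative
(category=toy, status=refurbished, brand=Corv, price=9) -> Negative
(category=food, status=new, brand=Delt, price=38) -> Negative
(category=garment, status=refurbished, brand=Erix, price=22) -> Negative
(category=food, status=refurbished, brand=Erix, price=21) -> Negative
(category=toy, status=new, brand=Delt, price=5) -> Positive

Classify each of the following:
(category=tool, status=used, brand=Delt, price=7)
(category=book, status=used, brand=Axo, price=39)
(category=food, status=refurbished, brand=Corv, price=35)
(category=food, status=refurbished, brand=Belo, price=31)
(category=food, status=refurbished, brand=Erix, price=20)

Positive, Negative, Negative, Negative, Negative

The classifier is using: status is not refurbished AND price ≤ 9.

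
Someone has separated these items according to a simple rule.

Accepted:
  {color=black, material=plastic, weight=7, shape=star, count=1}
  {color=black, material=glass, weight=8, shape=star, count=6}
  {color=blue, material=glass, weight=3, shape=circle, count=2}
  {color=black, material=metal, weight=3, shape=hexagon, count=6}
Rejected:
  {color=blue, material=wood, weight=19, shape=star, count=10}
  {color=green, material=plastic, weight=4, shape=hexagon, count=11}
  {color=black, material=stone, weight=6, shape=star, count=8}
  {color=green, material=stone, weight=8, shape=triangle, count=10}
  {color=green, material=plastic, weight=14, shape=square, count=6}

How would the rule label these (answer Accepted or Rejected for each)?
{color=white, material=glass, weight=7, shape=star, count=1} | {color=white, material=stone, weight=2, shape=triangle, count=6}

One predicate separates the groups cleanly: weight ≤ 8 AND count ≤ 6.

Accepted, Accepted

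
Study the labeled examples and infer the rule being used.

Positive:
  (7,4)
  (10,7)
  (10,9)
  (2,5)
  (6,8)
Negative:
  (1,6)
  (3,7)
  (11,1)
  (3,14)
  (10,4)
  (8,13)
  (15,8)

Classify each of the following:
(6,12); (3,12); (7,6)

The classifier is using: |first − second| ≤ 3.

Negative, Negative, Positive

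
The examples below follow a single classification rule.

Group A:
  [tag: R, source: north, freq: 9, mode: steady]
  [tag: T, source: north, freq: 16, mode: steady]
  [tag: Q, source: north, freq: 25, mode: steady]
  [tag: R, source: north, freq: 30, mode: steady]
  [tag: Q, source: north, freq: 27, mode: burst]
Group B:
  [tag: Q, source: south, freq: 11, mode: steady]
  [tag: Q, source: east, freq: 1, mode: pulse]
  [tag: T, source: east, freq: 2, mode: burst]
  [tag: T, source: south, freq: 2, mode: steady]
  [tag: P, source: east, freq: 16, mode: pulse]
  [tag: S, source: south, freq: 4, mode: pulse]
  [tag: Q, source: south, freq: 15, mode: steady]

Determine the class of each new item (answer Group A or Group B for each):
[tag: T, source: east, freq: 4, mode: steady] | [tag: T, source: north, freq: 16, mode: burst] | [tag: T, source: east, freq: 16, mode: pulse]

Group B, Group A, Group B

The rule appears to be: source is north.
[tag: T, source: east, freq: 4, mode: steady]: source is east, does not pass → Group B. [tag: T, source: north, freq: 16, mode: burst]: source is north, satisfies this → Group A. [tag: T, source: east, freq: 16, mode: pulse]: source is east, does not pass → Group B.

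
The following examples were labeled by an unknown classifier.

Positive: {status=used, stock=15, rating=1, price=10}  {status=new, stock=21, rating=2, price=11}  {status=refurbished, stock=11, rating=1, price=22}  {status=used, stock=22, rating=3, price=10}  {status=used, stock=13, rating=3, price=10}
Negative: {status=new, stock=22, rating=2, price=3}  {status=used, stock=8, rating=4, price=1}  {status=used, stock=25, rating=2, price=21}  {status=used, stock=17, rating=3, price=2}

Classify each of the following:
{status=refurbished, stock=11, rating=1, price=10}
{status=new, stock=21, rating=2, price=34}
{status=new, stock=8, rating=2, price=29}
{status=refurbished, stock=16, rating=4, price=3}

Rule: price ≥ 10 AND stock ≤ 22. This holds for each 'Positive' example and fails for each 'Negative' one.

Positive, Positive, Positive, Negative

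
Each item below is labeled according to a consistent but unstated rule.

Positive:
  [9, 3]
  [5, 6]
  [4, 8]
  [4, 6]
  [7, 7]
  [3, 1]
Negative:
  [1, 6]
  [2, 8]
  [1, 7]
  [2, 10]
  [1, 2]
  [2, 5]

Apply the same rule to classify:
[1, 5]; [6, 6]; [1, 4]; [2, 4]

One predicate separates the groups cleanly: first ≥ 3.
[1, 5]: first 1, doesn't match → Negative. [6, 6]: first 6, passes → Positive. [1, 4]: first 1, doesn't match → Negative. [2, 4]: first 2, doesn't match → Negative.

Negative, Positive, Negative, Negative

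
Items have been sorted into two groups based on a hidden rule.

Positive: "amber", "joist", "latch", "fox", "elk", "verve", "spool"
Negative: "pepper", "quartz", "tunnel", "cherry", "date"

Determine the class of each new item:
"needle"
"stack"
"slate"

Every 'Positive' example satisfies: odd length. None of the 'Negative' examples do.
"needle" → length 6 → Negative. "stack" → length 5 → Positive. "slate" → length 5 → Positive.

Negative, Positive, Positive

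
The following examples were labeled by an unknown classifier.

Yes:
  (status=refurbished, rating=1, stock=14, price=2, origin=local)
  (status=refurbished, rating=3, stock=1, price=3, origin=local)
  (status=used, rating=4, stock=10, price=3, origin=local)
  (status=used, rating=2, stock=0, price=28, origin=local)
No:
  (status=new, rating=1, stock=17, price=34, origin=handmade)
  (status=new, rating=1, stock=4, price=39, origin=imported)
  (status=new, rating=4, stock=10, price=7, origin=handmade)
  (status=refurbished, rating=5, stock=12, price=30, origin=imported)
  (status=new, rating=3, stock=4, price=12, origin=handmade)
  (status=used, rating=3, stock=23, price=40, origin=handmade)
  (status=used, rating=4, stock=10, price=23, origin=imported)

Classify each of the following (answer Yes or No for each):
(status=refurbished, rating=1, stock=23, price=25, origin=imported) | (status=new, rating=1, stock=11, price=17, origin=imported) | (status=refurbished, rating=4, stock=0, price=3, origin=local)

Every 'Yes' example satisfies: origin is local. None of the 'No' examples do.
(status=refurbished, rating=1, stock=23, price=25, origin=imported): origin is imported, lacks this property → No. (status=new, rating=1, stock=11, price=17, origin=imported): origin is imported, lacks this property → No. (status=refurbished, rating=4, stock=0, price=3, origin=local): origin is local, meets the rule → Yes.

No, No, Yes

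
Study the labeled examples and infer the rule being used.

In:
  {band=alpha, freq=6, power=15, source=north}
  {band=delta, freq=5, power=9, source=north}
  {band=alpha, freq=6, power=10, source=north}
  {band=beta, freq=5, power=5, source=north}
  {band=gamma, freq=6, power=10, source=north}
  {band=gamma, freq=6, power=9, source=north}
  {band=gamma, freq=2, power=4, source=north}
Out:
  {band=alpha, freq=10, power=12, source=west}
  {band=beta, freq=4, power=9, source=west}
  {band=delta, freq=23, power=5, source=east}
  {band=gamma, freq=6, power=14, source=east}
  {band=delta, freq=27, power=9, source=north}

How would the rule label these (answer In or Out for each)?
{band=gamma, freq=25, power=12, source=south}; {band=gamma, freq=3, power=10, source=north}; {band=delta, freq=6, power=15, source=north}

The common property of the 'In' items is: source is north AND freq ≤ 6. No 'Out' item has it.
{band=gamma, freq=25, power=12, source=south}: source is south, freq = 25, fails the rule → Out.
{band=gamma, freq=3, power=10, source=north}: source is north, freq = 3, qualifies → In.
{band=delta, freq=6, power=15, source=north}: source is north, freq = 6, qualifies → In.

Out, In, In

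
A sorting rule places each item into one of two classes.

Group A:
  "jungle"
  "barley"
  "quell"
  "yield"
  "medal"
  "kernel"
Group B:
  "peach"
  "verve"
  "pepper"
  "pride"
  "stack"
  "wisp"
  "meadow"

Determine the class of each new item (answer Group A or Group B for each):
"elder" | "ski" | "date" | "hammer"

The simplest hypothesis consistent with all the labels is: contains 'l'.

Group A, Group B, Group B, Group B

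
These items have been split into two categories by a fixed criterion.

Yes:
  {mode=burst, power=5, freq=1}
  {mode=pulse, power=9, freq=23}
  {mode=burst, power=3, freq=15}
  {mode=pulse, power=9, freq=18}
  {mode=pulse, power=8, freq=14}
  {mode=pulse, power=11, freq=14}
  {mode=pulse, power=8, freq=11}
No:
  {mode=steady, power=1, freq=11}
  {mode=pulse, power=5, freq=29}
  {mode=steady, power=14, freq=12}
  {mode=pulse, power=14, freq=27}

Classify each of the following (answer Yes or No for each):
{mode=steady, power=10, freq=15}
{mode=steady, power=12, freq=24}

A rule that fits every label: mode is not steady AND freq ≤ 23 — true of each 'Yes' example, false of each 'No' one.
{mode=steady, power=10, freq=15}: mode is steady, freq = 15, fails this test → No. {mode=steady, power=12, freq=24}: mode is steady, freq = 24, fails this test → No.

No, No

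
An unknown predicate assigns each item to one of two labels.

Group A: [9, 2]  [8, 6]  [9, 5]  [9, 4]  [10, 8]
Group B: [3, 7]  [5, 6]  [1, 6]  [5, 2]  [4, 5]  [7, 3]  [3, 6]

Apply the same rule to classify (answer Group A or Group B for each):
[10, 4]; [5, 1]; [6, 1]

Group A, Group B, Group B

The classifier is using: first ≥ 8.
Group A: [10, 4], since first 10. Group B: [5, 1], since first 5. Group B: [6, 1], since first 6.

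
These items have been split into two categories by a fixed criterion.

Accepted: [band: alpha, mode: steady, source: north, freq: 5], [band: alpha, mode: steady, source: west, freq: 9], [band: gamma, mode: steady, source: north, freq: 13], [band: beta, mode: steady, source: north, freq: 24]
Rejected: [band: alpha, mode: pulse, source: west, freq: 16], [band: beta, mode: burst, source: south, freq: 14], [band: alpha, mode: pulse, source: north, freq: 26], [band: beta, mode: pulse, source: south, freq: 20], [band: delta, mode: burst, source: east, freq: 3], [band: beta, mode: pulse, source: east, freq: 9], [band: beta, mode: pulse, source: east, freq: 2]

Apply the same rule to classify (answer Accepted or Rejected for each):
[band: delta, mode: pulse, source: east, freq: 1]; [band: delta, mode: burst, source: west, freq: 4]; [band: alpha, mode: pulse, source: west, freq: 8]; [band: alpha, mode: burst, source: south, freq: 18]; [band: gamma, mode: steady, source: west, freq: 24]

The simplest hypothesis consistent with all the labels is: mode is steady.
[band: delta, mode: pulse, source: east, freq: 1]: mode is pulse — fails this test, so Rejected.
[band: delta, mode: burst, source: west, freq: 4]: mode is burst — fails this test, so Rejected.
[band: alpha, mode: pulse, source: west, freq: 8]: mode is pulse — fails this test, so Rejected.
[band: alpha, mode: burst, source: south, freq: 18]: mode is burst — fails this test, so Rejected.
[band: gamma, mode: steady, source: west, freq: 24]: mode is steady — fits, so Accepted.

Rejected, Rejected, Rejected, Rejected, Accepted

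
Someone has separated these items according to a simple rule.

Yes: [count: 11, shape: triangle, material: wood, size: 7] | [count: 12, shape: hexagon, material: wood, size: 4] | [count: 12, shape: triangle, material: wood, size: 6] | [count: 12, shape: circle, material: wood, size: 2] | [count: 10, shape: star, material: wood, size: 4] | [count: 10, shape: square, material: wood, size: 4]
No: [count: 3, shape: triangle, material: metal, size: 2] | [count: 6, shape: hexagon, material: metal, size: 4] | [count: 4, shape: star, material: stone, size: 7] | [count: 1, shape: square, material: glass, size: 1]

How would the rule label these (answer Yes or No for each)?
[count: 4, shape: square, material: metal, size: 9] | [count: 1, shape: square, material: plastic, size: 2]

No, No

The pattern is that an item is 'Yes' exactly when: material is wood.
[count: 4, shape: square, material: metal, size: 9]: No (material is metal).
[count: 1, shape: square, material: plastic, size: 2]: No (material is plastic).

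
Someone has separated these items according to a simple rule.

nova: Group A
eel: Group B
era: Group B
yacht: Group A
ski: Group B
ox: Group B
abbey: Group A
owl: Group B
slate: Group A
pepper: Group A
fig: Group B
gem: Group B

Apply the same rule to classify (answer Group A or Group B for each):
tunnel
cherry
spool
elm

Rule: length ≥ 4. This holds for each 'Group A' example and fails for each 'Group B' one.

Group A, Group A, Group A, Group B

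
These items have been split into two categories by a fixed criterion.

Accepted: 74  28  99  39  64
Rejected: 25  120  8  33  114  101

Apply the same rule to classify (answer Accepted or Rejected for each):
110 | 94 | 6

Rejected, Accepted, Rejected

Rule: digit sum ≥ 9. This holds for each 'Accepted' example and fails for each 'Rejected' one.
110: digit sum 1+1+0 = 2, lacks this property → Rejected. 94: digit sum 9+4 = 13, matches → Accepted. 6: digit sum 6, lacks this property → Rejected.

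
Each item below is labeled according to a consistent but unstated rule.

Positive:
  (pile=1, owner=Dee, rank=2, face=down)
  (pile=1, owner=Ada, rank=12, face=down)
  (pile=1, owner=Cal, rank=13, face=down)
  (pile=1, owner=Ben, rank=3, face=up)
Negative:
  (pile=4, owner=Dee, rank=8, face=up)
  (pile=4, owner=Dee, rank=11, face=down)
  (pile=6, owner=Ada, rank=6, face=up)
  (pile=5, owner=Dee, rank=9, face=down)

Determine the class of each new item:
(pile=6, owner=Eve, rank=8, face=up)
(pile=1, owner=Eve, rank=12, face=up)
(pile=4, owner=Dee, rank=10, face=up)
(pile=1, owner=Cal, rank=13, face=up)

Negative, Positive, Negative, Positive

'Positive' ⟺ pile = 1.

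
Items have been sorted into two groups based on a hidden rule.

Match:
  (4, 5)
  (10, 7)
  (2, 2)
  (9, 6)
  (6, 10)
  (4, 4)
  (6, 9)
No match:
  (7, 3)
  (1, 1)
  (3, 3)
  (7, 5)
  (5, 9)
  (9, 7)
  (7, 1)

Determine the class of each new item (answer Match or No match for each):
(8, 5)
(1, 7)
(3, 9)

Every 'Match' example satisfies: product is even. None of the 'No match' examples do.
(8, 5): 8·5 = 40, meets the rule → Match.
(1, 7): 1·7 = 7, does not satisfy this → No match.
(3, 9): 3·9 = 27, does not satisfy this → No match.

Match, No match, No match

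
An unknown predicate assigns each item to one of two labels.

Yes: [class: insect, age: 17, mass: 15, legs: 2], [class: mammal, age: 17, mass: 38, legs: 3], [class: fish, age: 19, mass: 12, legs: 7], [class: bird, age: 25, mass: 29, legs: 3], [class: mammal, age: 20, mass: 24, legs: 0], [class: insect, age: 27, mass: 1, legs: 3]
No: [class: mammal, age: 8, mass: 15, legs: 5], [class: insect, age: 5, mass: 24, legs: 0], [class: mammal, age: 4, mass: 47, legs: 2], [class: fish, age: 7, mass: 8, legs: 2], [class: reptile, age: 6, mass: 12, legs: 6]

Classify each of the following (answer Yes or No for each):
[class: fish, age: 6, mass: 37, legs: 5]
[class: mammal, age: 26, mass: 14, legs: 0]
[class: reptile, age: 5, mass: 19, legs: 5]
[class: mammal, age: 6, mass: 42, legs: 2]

The distinguishing property — age ≥ 17 — holds for all the 'Yes' cases and none of the 'No' cases.
[class: fish, age: 6, mass: 37, legs: 5]: age = 6 — does not satisfy this, so No.
[class: mammal, age: 26, mass: 14, legs: 0]: age = 26 — meets the rule, so Yes.
[class: reptile, age: 5, mass: 19, legs: 5]: age = 5 — does not satisfy this, so No.
[class: mammal, age: 6, mass: 42, legs: 2]: age = 6 — does not satisfy this, so No.

No, Yes, No, No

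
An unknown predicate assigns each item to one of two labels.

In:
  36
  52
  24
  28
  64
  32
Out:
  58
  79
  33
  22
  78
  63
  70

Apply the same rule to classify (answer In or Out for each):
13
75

Out, Out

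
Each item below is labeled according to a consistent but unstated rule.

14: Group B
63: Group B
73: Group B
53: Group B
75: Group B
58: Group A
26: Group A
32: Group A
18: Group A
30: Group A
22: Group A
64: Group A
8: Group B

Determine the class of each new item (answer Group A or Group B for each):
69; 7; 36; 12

Group B, Group B, Group A, Group B

All 'Group A' examples share one property — even AND at least 18 — and every 'Group B' example lacks it.
69: 69 is odd, 69 ≥ 18, fails the rule → Group B.
7: 7 is odd, 7 < 18, fails the rule → Group B.
36: 36 is even, 36 ≥ 18, fits → Group A.
12: 12 is even, 12 < 18, fails the rule → Group B.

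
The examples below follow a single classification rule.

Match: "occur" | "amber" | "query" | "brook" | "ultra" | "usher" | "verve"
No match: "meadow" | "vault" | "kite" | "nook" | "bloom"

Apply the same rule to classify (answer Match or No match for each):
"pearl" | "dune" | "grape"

A rule that fits every label: contains 'r' — true of each 'Match' example, false of each 'No match' one.
"pearl": has 'r', has this property → Match. "dune": no 'r', lacks this property → No match. "grape": has 'r', has this property → Match.

Match, No match, Match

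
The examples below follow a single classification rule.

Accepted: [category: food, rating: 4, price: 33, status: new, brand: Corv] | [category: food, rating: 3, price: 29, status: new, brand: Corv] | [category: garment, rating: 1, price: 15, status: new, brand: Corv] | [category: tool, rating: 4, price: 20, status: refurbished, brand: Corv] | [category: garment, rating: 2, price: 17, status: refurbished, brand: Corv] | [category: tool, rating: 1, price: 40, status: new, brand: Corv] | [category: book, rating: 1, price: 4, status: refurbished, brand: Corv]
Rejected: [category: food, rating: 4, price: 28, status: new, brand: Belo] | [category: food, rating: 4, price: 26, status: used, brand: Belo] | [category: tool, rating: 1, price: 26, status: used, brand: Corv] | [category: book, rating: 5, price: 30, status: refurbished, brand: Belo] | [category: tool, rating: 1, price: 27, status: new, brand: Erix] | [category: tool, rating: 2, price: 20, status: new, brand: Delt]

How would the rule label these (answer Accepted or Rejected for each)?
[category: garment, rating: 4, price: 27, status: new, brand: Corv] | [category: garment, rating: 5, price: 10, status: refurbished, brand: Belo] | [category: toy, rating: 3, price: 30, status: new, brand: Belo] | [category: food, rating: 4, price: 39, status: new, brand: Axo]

Accepted, Rejected, Rejected, Rejected

The common property of the 'Accepted' items is: brand is Corv AND price ≠ 26. No 'Rejected' item has it.
[category: garment, rating: 4, price: 27, status: new, brand: Corv] → brand is Corv, price = 27 → Accepted.
[category: garment, rating: 5, price: 10, status: refurbished, brand: Belo] → brand is Belo, price = 10 → Rejected.
[category: toy, rating: 3, price: 30, status: new, brand: Belo] → brand is Belo, price = 30 → Rejected.
[category: food, rating: 4, price: 39, status: new, brand: Axo] → brand is Axo, price = 39 → Rejected.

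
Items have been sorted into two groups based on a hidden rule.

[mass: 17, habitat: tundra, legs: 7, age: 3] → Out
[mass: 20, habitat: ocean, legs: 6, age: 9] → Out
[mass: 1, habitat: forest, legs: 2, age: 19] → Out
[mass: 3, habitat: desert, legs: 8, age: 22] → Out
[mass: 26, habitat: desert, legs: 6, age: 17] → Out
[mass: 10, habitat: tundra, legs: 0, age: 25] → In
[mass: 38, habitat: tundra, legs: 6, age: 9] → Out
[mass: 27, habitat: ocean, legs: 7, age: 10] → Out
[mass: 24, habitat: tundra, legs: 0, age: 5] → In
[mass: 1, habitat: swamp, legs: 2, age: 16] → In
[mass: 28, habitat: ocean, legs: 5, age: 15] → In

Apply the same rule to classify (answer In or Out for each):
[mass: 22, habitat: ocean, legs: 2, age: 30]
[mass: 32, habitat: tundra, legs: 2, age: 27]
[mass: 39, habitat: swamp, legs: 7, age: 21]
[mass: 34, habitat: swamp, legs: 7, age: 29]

In, In, Out, Out

Every 'In' example satisfies: legs ≤ 5 AND age ≠ 19. None of the 'Out' examples do.
In: [mass: 22, habitat: ocean, legs: 2, age: 30], since legs = 2, age = 30. In: [mass: 32, habitat: tundra, legs: 2, age: 27], since legs = 2, age = 27. Out: [mass: 39, habitat: swamp, legs: 7, age: 21], since legs = 7, age = 21. Out: [mass: 34, habitat: swamp, legs: 7, age: 29], since legs = 7, age = 29.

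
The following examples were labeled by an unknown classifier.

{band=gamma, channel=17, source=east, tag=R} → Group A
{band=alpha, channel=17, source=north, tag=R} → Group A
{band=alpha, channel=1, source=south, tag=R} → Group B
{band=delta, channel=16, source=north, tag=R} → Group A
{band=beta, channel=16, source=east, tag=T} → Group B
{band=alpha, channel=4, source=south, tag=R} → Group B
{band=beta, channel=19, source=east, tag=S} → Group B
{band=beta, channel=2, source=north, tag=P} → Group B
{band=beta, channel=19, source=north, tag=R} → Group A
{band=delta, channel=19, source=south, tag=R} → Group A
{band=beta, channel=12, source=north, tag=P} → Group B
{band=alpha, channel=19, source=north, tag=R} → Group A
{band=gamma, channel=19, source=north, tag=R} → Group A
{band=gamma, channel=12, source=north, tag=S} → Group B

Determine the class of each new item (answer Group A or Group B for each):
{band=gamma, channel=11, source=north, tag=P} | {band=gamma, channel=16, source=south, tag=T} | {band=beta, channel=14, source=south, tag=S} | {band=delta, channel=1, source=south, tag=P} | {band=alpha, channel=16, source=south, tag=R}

The simplest hypothesis consistent with all the labels is: tag is R AND channel ≥ 12.
Group B: {band=gamma, channel=11, source=north, tag=P}, since tag is P, channel = 11.
Group B: {band=gamma, channel=16, source=south, tag=T}, since tag is T, channel = 16.
Group B: {band=beta, channel=14, source=south, tag=S}, since tag is S, channel = 14.
Group B: {band=delta, channel=1, source=south, tag=P}, since tag is P, channel = 1.
Group A: {band=alpha, channel=16, source=south, tag=R}, since tag is R, channel = 16.

Group B, Group B, Group B, Group B, Group A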